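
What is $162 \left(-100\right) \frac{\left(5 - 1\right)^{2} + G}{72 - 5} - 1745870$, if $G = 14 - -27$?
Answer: $- \frac{117896690}{67} \approx -1.7597 \cdot 10^{6}$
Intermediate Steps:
$G = 41$ ($G = 14 + 27 = 41$)
$162 \left(-100\right) \frac{\left(5 - 1\right)^{2} + G}{72 - 5} - 1745870 = 162 \left(-100\right) \frac{\left(5 - 1\right)^{2} + 41}{72 - 5} - 1745870 = - 16200 \frac{4^{2} + 41}{67} - 1745870 = - 16200 \left(16 + 41\right) \frac{1}{67} - 1745870 = - 16200 \cdot 57 \cdot \frac{1}{67} - 1745870 = \left(-16200\right) \frac{57}{67} - 1745870 = - \frac{923400}{67} - 1745870 = - \frac{117896690}{67}$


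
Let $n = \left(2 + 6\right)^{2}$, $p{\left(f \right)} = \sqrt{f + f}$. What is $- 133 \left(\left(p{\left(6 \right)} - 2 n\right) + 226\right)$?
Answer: $-13034 - 266 \sqrt{3} \approx -13495.0$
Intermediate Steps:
$p{\left(f \right)} = \sqrt{2} \sqrt{f}$ ($p{\left(f \right)} = \sqrt{2 f} = \sqrt{2} \sqrt{f}$)
$n = 64$ ($n = 8^{2} = 64$)
$- 133 \left(\left(p{\left(6 \right)} - 2 n\right) + 226\right) = - 133 \left(\left(\sqrt{2} \sqrt{6} - 128\right) + 226\right) = - 133 \left(\left(2 \sqrt{3} - 128\right) + 226\right) = - 133 \left(\left(-128 + 2 \sqrt{3}\right) + 226\right) = - 133 \left(98 + 2 \sqrt{3}\right) = -13034 - 266 \sqrt{3}$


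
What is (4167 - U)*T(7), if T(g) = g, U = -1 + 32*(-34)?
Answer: 36792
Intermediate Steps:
U = -1089 (U = -1 - 1088 = -1089)
(4167 - U)*T(7) = (4167 - 1*(-1089))*7 = (4167 + 1089)*7 = 5256*7 = 36792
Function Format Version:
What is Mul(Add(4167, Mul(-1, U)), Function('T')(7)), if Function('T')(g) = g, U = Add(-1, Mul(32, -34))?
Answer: 36792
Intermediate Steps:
U = -1089 (U = Add(-1, -1088) = -1089)
Mul(Add(4167, Mul(-1, U)), Function('T')(7)) = Mul(Add(4167, Mul(-1, -1089)), 7) = Mul(Add(4167, 1089), 7) = Mul(5256, 7) = 36792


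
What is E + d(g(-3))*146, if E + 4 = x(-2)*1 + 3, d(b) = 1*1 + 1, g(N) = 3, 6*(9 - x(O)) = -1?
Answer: 1801/6 ≈ 300.17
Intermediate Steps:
x(O) = 55/6 (x(O) = 9 - ⅙*(-1) = 9 + ⅙ = 55/6)
d(b) = 2 (d(b) = 1 + 1 = 2)
E = 49/6 (E = -4 + ((55/6)*1 + 3) = -4 + (55/6 + 3) = -4 + 73/6 = 49/6 ≈ 8.1667)
E + d(g(-3))*146 = 49/6 + 2*146 = 49/6 + 292 = 1801/6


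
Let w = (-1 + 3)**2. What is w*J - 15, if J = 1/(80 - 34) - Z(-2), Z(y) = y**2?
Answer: -711/23 ≈ -30.913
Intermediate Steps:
J = -183/46 (J = 1/(80 - 34) - 1*(-2)**2 = 1/46 - 1*4 = 1/46 - 4 = -183/46 ≈ -3.9783)
w = 4 (w = 2**2 = 4)
w*J - 15 = 4*(-183/46) - 15 = -366/23 - 15 = -711/23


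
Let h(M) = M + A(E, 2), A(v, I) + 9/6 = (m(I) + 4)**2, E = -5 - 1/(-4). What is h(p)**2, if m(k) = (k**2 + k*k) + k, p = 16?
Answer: 177241/4 ≈ 44310.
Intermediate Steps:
m(k) = k + 2*k**2 (m(k) = (k**2 + k**2) + k = 2*k**2 + k = k + 2*k**2)
E = -19/4 (E = -5 - (-1)/4 = -5 - 1*(-1/4) = -5 + 1/4 = -19/4 ≈ -4.7500)
A(v, I) = -3/2 + (4 + I*(1 + 2*I))**2 (A(v, I) = -3/2 + (I*(1 + 2*I) + 4)**2 = -3/2 + (4 + I*(1 + 2*I))**2)
h(M) = 389/2 + M (h(M) = M + (-3/2 + (4 + 2*(1 + 2*2))**2) = M + (-3/2 + (4 + 2*(1 + 4))**2) = M + (-3/2 + (4 + 2*5)**2) = M + (-3/2 + (4 + 10)**2) = M + (-3/2 + 14**2) = M + (-3/2 + 196) = M + 389/2 = 389/2 + M)
h(p)**2 = (389/2 + 16)**2 = (421/2)**2 = 177241/4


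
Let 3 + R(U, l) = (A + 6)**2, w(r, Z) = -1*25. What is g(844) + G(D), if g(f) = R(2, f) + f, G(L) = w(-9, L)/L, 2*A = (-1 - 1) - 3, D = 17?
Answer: 57921/68 ≈ 851.78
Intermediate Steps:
w(r, Z) = -25
A = -5/2 (A = ((-1 - 1) - 3)/2 = (-2 - 3)/2 = (1/2)*(-5) = -5/2 ≈ -2.5000)
G(L) = -25/L
R(U, l) = 37/4 (R(U, l) = -3 + (-5/2 + 6)**2 = -3 + (7/2)**2 = -3 + 49/4 = 37/4)
g(f) = 37/4 + f
g(844) + G(D) = (37/4 + 844) - 25/17 = 3413/4 - 25*1/17 = 3413/4 - 25/17 = 57921/68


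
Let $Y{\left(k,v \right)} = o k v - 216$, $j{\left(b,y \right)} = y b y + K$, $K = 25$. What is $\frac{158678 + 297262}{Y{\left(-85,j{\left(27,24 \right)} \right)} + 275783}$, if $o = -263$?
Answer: $\frac{227970}{174249701} \approx 0.0013083$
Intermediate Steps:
$j{\left(b,y \right)} = 25 + b y^{2}$ ($j{\left(b,y \right)} = y b y + 25 = b y y + 25 = b y^{2} + 25 = 25 + b y^{2}$)
$Y{\left(k,v \right)} = -216 - 263 k v$ ($Y{\left(k,v \right)} = - 263 k v - 216 = -216 - 263 k v$)
$\frac{158678 + 297262}{Y{\left(-85,j{\left(27,24 \right)} \right)} + 275783} = \frac{158678 + 297262}{\left(-216 - - 22355 \left(25 + 27 \cdot 24^{2}\right)\right) + 275783} = \frac{455940}{\left(-216 - - 22355 \left(25 + 27 \cdot 576\right)\right) + 275783} = \frac{455940}{\left(-216 - - 22355 \left(25 + 15552\right)\right) + 275783} = \frac{455940}{\left(-216 - \left(-22355\right) 15577\right) + 275783} = \frac{455940}{\left(-216 + 348223835\right) + 275783} = \frac{455940}{348223619 + 275783} = \frac{455940}{348499402} = 455940 \cdot \frac{1}{348499402} = \frac{227970}{174249701}$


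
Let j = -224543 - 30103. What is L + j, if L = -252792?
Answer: -507438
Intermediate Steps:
j = -254646
L + j = -252792 - 254646 = -507438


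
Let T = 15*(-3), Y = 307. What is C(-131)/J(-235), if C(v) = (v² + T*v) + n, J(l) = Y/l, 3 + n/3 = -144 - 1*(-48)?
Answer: -5348365/307 ≈ -17421.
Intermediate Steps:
T = -45
n = -297 (n = -9 + 3*(-144 - 1*(-48)) = -9 + 3*(-144 + 48) = -9 + 3*(-96) = -9 - 288 = -297)
J(l) = 307/l
C(v) = -297 + v² - 45*v (C(v) = (v² - 45*v) - 297 = -297 + v² - 45*v)
C(-131)/J(-235) = (-297 + (-131)² - 45*(-131))/((307/(-235))) = (-297 + 17161 + 5895)/((307*(-1/235))) = 22759/(-307/235) = 22759*(-235/307) = -5348365/307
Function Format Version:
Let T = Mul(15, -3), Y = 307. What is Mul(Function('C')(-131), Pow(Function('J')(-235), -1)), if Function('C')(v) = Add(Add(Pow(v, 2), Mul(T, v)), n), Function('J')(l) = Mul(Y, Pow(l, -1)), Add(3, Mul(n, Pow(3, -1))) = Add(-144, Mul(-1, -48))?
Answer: Rational(-5348365, 307) ≈ -17421.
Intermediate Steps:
T = -45
n = -297 (n = Add(-9, Mul(3, Add(-144, Mul(-1, -48)))) = Add(-9, Mul(3, Add(-144, 48))) = Add(-9, Mul(3, -96)) = Add(-9, -288) = -297)
Function('J')(l) = Mul(307, Pow(l, -1))
Function('C')(v) = Add(-297, Pow(v, 2), Mul(-45, v)) (Function('C')(v) = Add(Add(Pow(v, 2), Mul(-45, v)), -297) = Add(-297, Pow(v, 2), Mul(-45, v)))
Mul(Function('C')(-131), Pow(Function('J')(-235), -1)) = Mul(Add(-297, Pow(-131, 2), Mul(-45, -131)), Pow(Mul(307, Pow(-235, -1)), -1)) = Mul(Add(-297, 17161, 5895), Pow(Mul(307, Rational(-1, 235)), -1)) = Mul(22759, Pow(Rational(-307, 235), -1)) = Mul(22759, Rational(-235, 307)) = Rational(-5348365, 307)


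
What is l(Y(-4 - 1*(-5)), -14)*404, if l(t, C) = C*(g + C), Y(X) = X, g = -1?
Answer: 84840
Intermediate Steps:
l(t, C) = C*(-1 + C)
l(Y(-4 - 1*(-5)), -14)*404 = -14*(-1 - 14)*404 = -14*(-15)*404 = 210*404 = 84840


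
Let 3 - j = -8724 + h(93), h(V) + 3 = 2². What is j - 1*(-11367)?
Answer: 20093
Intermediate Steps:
h(V) = 1 (h(V) = -3 + 2² = -3 + 4 = 1)
j = 8726 (j = 3 - (-8724 + 1) = 3 - 1*(-8723) = 3 + 8723 = 8726)
j - 1*(-11367) = 8726 - 1*(-11367) = 8726 + 11367 = 20093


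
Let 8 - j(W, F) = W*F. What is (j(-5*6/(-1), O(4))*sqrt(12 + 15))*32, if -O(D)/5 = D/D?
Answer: 15168*sqrt(3) ≈ 26272.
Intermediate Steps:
O(D) = -5 (O(D) = -5*D/D = -5*1 = -5)
j(W, F) = 8 - F*W (j(W, F) = 8 - W*F = 8 - F*W)
(j(-5*6/(-1), O(4))*sqrt(12 + 15))*32 = ((8 - 1*(-5)*-5*6/(-1))*sqrt(12 + 15))*32 = ((8 - 1*(-5)*(-30*(-1)))*sqrt(27))*32 = ((8 - 1*(-5)*30)*(3*sqrt(3)))*32 = ((8 + 150)*(3*sqrt(3)))*32 = (158*(3*sqrt(3)))*32 = (474*sqrt(3))*32 = 15168*sqrt(3)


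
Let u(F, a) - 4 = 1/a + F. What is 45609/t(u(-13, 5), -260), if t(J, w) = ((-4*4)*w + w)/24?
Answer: 91218/325 ≈ 280.67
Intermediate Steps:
u(F, a) = 4 + F + 1/a (u(F, a) = 4 + (1/a + F) = 4 + (F + 1/a) = 4 + F + 1/a)
t(J, w) = -5*w/8 (t(J, w) = (-16*w + w)*(1/24) = -15*w*(1/24) = -5*w/8)
45609/t(u(-13, 5), -260) = 45609/((-5/8*(-260))) = 45609/(325/2) = 45609*(2/325) = 91218/325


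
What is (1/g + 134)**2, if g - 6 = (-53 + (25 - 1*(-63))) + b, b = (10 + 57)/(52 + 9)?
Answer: 118455053929/6594624 ≈ 17962.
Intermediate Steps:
b = 67/61 ≈ 1.0984
g = 2568/61 (g = 6 + ((-53 + (25 - 1*(-63))) + 67/61) = 6 + ((-53 + (25 + 63)) + 67/61) = 6 + ((-53 + 88) + 67/61) = 6 + (35 + 67/61) = 6 + 2202/61 = 2568/61 ≈ 42.098)
(1/g + 134)**2 = (1/(2568/61) + 134)**2 = (61/2568 + 134)**2 = (344173/2568)**2 = 118455053929/6594624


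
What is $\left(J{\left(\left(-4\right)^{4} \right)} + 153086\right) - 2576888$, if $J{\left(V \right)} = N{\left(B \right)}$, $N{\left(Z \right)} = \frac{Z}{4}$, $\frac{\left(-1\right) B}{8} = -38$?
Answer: $-2423726$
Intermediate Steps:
$B = 304$ ($B = \left(-8\right) \left(-38\right) = 304$)
$N{\left(Z \right)} = \frac{Z}{4}$ ($N{\left(Z \right)} = Z \frac{1}{4} = \frac{Z}{4}$)
$J{\left(V \right)} = 76$ ($J{\left(V \right)} = \frac{1}{4} \cdot 304 = 76$)
$\left(J{\left(\left(-4\right)^{4} \right)} + 153086\right) - 2576888 = \left(76 + 153086\right) - 2576888 = 153162 - 2576888 = -2423726$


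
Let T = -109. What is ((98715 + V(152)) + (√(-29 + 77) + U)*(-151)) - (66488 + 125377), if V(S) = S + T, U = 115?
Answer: -110472 - 604*√3 ≈ -1.1152e+5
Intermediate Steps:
V(S) = -109 + S (V(S) = S - 109 = -109 + S)
((98715 + V(152)) + (√(-29 + 77) + U)*(-151)) - (66488 + 125377) = ((98715 + (-109 + 152)) + (√(-29 + 77) + 115)*(-151)) - (66488 + 125377) = ((98715 + 43) + (√48 + 115)*(-151)) - 1*191865 = (98758 + (4*√3 + 115)*(-151)) - 191865 = (98758 + (115 + 4*√3)*(-151)) - 191865 = (98758 + (-17365 - 604*√3)) - 191865 = (81393 - 604*√3) - 191865 = -110472 - 604*√3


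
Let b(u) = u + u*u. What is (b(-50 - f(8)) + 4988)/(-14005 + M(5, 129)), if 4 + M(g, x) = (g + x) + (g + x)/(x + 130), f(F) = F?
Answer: -195286/326681 ≈ -0.59779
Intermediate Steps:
M(g, x) = -4 + g + x + (g + x)/(130 + x) (M(g, x) = -4 + ((g + x) + (g + x)/(x + 130)) = -4 + ((g + x) + (g + x)/(130 + x)) = -4 + (g + x + (g + x)/(130 + x)) = -4 + g + x + (g + x)/(130 + x))
b(u) = u + u**2
(b(-50 - f(8)) + 4988)/(-14005 + M(5, 129)) = ((-50 - 1*8)*(1 + (-50 - 1*8)) + 4988)/(-14005 + (-520 + 129**2 + 127*129 + 131*5 + 5*129)/(130 + 129)) = ((-50 - 8)*(1 + (-50 - 8)) + 4988)/(-14005 + (-520 + 16641 + 16383 + 655 + 645)/259) = (-58*(1 - 58) + 4988)/(-14005 + (1/259)*33804) = (-58*(-57) + 4988)/(-14005 + 33804/259) = (3306 + 4988)/(-3593491/259) = 8294*(-259/3593491) = -195286/326681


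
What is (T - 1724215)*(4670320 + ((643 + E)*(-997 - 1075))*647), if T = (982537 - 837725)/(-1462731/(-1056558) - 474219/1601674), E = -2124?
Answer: -486003245686012154256709752/153481527791 ≈ -3.1665e+15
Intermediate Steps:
T = 20421647430454892/153481527791 (T = 144812/(-1462731*(-1/1056558) - 474219*1/1601674) = 144812/(487577/352186 - 474219/1601674) = 144812/(153481527791/141021789841) = 144812*(141021789841/153481527791) = 20421647430454892/153481527791 ≈ 1.3306e+5)
(T - 1724215)*(4670320 + ((643 + E)*(-997 - 1075))*647) = (20421647430454892/153481527791 - 1724215)*(4670320 + ((643 - 2124)*(-997 - 1075))*647) = -244213505009704173*(4670320 - 1481*(-2072)*647)/153481527791 = -244213505009704173*(4670320 + 3068632*647)/153481527791 = -244213505009704173*(4670320 + 1985404904)/153481527791 = -244213505009704173/153481527791*1990075224 = -486003245686012154256709752/153481527791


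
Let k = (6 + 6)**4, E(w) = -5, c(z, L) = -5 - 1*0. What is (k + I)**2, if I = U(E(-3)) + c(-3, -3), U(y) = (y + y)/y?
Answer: 429857289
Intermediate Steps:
c(z, L) = -5 (c(z, L) = -5 + 0 = -5)
U(y) = 2 (U(y) = (2*y)/y = 2)
k = 20736 (k = 12**4 = 20736)
I = -3 (I = 2 - 5 = -3)
(k + I)**2 = (20736 - 3)**2 = 20733**2 = 429857289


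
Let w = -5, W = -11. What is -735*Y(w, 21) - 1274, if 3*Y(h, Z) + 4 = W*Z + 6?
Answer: 54831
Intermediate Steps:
Y(h, Z) = ⅔ - 11*Z/3 (Y(h, Z) = -4/3 + (-11*Z + 6)/3 = -4/3 + (6 - 11*Z)/3 = -4/3 + (2 - 11*Z/3) = ⅔ - 11*Z/3)
-735*Y(w, 21) - 1274 = -735*(⅔ - 11/3*21) - 1274 = -735*(⅔ - 77) - 1274 = -735*(-229/3) - 1274 = 56105 - 1274 = 54831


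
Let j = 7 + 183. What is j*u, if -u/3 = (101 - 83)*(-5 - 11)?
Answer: 164160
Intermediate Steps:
j = 190
u = 864 (u = -3*(101 - 83)*(-5 - 11) = -54*(-16) = -3*(-288) = 864)
j*u = 190*864 = 164160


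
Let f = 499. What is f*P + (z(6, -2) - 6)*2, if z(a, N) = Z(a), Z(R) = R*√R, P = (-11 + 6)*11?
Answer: -27457 + 12*√6 ≈ -27428.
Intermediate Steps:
P = -55 (P = -5*11 = -55)
Z(R) = R^(3/2)
z(a, N) = a^(3/2)
f*P + (z(6, -2) - 6)*2 = 499*(-55) + (6^(3/2) - 6)*2 = -27445 + (6*√6 - 6)*2 = -27445 + (-6 + 6*√6)*2 = -27445 + (-12 + 12*√6) = -27457 + 12*√6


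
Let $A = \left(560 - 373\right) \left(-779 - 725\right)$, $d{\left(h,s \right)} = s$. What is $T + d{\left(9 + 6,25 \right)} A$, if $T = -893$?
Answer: $-7032093$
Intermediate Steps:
$A = -281248$ ($A = 187 \left(-1504\right) = -281248$)
$T + d{\left(9 + 6,25 \right)} A = -893 + 25 \left(-281248\right) = -893 - 7031200 = -7032093$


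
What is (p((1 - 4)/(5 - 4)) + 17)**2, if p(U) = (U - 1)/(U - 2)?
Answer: 7921/25 ≈ 316.84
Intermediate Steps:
p(U) = (-1 + U)/(-2 + U)
(p((1 - 4)/(5 - 4)) + 17)**2 = ((-1 + (1 - 4)/(5 - 4))/(-2 + (1 - 4)/(5 - 4)) + 17)**2 = ((-1 - 3/1)/(-2 - 3/1) + 17)**2 = ((-1 - 3*1)/(-2 - 3*1) + 17)**2 = ((-1 - 3)/(-2 - 3) + 17)**2 = (-4/(-5) + 17)**2 = (-1/5*(-4) + 17)**2 = (4/5 + 17)**2 = (89/5)**2 = 7921/25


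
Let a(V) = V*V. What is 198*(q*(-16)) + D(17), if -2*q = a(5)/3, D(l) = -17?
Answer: 13183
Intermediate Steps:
a(V) = V**2
q = -25/6 (q = -5**2/(2*3) = -25/(2*3) = -1/2*25/3 = -25/6 ≈ -4.1667)
198*(q*(-16)) + D(17) = 198*(-25/6*(-16)) - 17 = 198*(200/3) - 17 = 13200 - 17 = 13183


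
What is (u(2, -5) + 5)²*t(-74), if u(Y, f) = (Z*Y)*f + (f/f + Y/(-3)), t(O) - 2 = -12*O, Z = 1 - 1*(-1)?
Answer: 1723040/9 ≈ 1.9145e+5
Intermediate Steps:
Z = 2 (Z = 1 + 1 = 2)
t(O) = 2 - 12*O
u(Y, f) = 1 - Y/3 + 2*Y*f (u(Y, f) = (2*Y)*f + (f/f + Y/(-3)) = 2*Y*f + (1 + Y*(-⅓)) = 2*Y*f + (1 - Y/3) = 1 - Y/3 + 2*Y*f)
(u(2, -5) + 5)²*t(-74) = ((1 - ⅓*2 + 2*2*(-5)) + 5)²*(2 - 12*(-74)) = ((1 - ⅔ - 20) + 5)²*(2 + 888) = (-59/3 + 5)²*890 = (-44/3)²*890 = (1936/9)*890 = 1723040/9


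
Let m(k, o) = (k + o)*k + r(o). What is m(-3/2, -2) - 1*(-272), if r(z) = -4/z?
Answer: 1117/4 ≈ 279.25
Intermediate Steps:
m(k, o) = -4/o + k*(k + o) (m(k, o) = (k + o)*k - 4/o = k*(k + o) - 4/o = -4/o + k*(k + o))
m(-3/2, -2) - 1*(-272) = (-4 - 3/2*(-2)*(-3/2 - 2))/(-2) - 1*(-272) = -(-4 - 3*½*(-2)*(-3*½ - 2))/2 + 272 = -(-4 - 3/2*(-2)*(-3/2 - 2))/2 + 272 = -(-4 - 3/2*(-2)*(-7/2))/2 + 272 = -(-4 - 21/2)/2 + 272 = -½*(-29/2) + 272 = 29/4 + 272 = 1117/4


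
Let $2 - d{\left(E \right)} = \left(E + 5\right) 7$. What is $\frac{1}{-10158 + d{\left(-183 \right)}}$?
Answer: $- \frac{1}{8910} \approx -0.00011223$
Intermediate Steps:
$d{\left(E \right)} = -33 - 7 E$ ($d{\left(E \right)} = 2 - \left(E + 5\right) 7 = 2 - \left(5 + E\right) 7 = 2 - \left(35 + 7 E\right) = -33 - 7 E$)
$\frac{1}{-10158 + d{\left(-183 \right)}} = \frac{1}{-10158 - -1248} = \frac{1}{-10158 + \left(-33 + 1281\right)} = \frac{1}{-10158 + 1248} = \frac{1}{-8910} = - \frac{1}{8910}$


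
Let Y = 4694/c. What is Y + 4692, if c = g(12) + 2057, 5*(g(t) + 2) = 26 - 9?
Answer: 24156767/5146 ≈ 4694.3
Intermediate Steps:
g(t) = 7/5 (g(t) = -2 + (26 - 9)/5 = -2 + (⅕)*17 = -2 + 17/5 = 7/5)
c = 10292/5 (c = 7/5 + 2057 = 10292/5 ≈ 2058.4)
Y = 11735/5146 (Y = 4694/(10292/5) = 4694*(5/10292) = 11735/5146 ≈ 2.2804)
Y + 4692 = 11735/5146 + 4692 = 24156767/5146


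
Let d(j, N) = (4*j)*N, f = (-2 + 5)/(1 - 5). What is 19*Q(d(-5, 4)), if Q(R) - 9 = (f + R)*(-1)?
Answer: 6821/4 ≈ 1705.3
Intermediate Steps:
f = -3/4 (f = 3/(-4) = 3*(-1/4) = -3/4 ≈ -0.75000)
d(j, N) = 4*N*j
Q(R) = 39/4 - R (Q(R) = 9 + (-3/4 + R)*(-1) = 9 + (3/4 - R) = 39/4 - R)
19*Q(d(-5, 4)) = 19*(39/4 - 4*4*(-5)) = 19*(39/4 - 1*(-80)) = 19*(39/4 + 80) = 19*(359/4) = 6821/4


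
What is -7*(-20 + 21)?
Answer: -7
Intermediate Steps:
-7*(-20 + 21) = -7*1 = -7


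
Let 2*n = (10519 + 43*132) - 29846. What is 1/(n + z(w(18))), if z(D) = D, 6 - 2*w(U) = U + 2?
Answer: -2/13665 ≈ -0.00014636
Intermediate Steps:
w(U) = 2 - U/2 (w(U) = 3 - (U + 2)/2 = 3 - (2 + U)/2 = 3 + (-1 - U/2) = 2 - U/2)
n = -13651/2 (n = ((10519 + 43*132) - 29846)/2 = ((10519 + 5676) - 29846)/2 = (16195 - 29846)/2 = (½)*(-13651) = -13651/2 ≈ -6825.5)
1/(n + z(w(18))) = 1/(-13651/2 + (2 - ½*18)) = 1/(-13651/2 + (2 - 9)) = 1/(-13651/2 - 7) = 1/(-13665/2) = -2/13665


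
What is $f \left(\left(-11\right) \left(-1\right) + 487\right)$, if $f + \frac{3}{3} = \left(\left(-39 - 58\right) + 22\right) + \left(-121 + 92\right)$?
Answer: $-52290$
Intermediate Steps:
$f = -105$ ($f = -1 + \left(\left(\left(-39 - 58\right) + 22\right) + \left(-121 + 92\right)\right) = -1 + \left(\left(-97 + 22\right) - 29\right) = -1 - 104 = -105$)
$f \left(\left(-11\right) \left(-1\right) + 487\right) = - 105 \left(\left(-11\right) \left(-1\right) + 487\right) = - 105 \left(11 + 487\right) = \left(-105\right) 498 = -52290$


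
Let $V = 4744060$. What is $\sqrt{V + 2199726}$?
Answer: $\sqrt{6943786} \approx 2635.1$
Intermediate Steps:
$\sqrt{V + 2199726} = \sqrt{4744060 + 2199726} = \sqrt{6943786}$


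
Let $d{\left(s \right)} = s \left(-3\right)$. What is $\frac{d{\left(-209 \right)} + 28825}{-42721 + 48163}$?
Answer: $\frac{14726}{2721} \approx 5.412$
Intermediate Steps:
$d{\left(s \right)} = - 3 s$
$\frac{d{\left(-209 \right)} + 28825}{-42721 + 48163} = \frac{\left(-3\right) \left(-209\right) + 28825}{-42721 + 48163} = \frac{627 + 28825}{5442} = 29452 \cdot \frac{1}{5442} = \frac{14726}{2721}$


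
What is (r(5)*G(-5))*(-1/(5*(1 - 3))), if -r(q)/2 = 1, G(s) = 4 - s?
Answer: -9/5 ≈ -1.8000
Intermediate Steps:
r(q) = -2 (r(q) = -2*1 = -2)
(r(5)*G(-5))*(-1/(5*(1 - 3))) = (-2*(4 - 1*(-5)))*(-1/(5*(1 - 3))) = (-2*(4 + 5))*(-1/(5*(-2))) = (-2*9)*(-1/(-10)) = -(-18)*(-1)/10 = -18*⅒ = -9/5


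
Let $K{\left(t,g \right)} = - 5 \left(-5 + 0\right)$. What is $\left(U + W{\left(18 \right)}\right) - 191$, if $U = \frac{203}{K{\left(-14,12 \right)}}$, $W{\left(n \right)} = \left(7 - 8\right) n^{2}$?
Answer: $- \frac{12672}{25} \approx -506.88$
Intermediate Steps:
$K{\left(t,g \right)} = 25$ ($K{\left(t,g \right)} = \left(-5\right) \left(-5\right) = 25$)
$W{\left(n \right)} = - n^{2}$ ($W{\left(n \right)} = \left(7 - 8\right) n^{2} = - n^{2}$)
$U = \frac{203}{25} \approx 8.12$
$\left(U + W{\left(18 \right)}\right) - 191 = \left(\frac{203}{25} - 18^{2}\right) - 191 = \left(\frac{203}{25} - 324\right) - 191 = - \frac{7897}{25} - 191 = - \frac{12672}{25}$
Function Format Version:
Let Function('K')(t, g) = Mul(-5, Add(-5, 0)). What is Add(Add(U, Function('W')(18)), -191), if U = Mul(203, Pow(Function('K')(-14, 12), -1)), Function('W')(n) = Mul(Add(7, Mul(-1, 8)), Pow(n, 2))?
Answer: Rational(-12672, 25) ≈ -506.88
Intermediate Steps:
Function('K')(t, g) = 25 (Function('K')(t, g) = Mul(-5, -5) = 25)
Function('W')(n) = Mul(-1, Pow(n, 2)) (Function('W')(n) = Mul(Add(7, -8), Pow(n, 2)) = Mul(-1, Pow(n, 2)))
U = Rational(203, 25) (U = Mul(203, Pow(25, -1)) = Mul(203, Rational(1, 25)) = Rational(203, 25) ≈ 8.1200)
Add(Add(U, Function('W')(18)), -191) = Add(Add(Rational(203, 25), Mul(-1, Pow(18, 2))), -191) = Add(Add(Rational(203, 25), Mul(-1, 324)), -191) = Add(Add(Rational(203, 25), -324), -191) = Add(Rational(-7897, 25), -191) = Rational(-12672, 25)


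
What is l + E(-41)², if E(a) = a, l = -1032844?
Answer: -1031163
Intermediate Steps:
l + E(-41)² = -1032844 + (-41)² = -1032844 + 1681 = -1031163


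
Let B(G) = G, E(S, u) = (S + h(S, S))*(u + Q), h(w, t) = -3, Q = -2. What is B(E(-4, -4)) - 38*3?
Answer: -72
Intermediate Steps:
E(S, u) = (-3 + S)*(-2 + u) (E(S, u) = (S - 3)*(u - 2) = (-3 + S)*(-2 + u))
B(E(-4, -4)) - 38*3 = (6 - 3*(-4) - 2*(-4) - 4*(-4)) - 38*3 = (6 + 12 + 8 + 16) - 114 = 42 - 114 = -72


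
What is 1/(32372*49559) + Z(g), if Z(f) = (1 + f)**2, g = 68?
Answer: 7638186316429/1604323948 ≈ 4761.0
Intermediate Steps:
1/(32372*49559) + Z(g) = 1/(32372*49559) + (1 + 68)**2 = (1/32372)*(1/49559) + 69**2 = 1/1604323948 + 4761 = 7638186316429/1604323948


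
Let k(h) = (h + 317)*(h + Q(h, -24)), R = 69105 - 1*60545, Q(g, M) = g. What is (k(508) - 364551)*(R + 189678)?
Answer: 93895230462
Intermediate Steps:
R = 8560 (R = 69105 - 60545 = 8560)
k(h) = 2*h*(317 + h) (k(h) = (h + 317)*(h + h) = (317 + h)*(2*h) = 2*h*(317 + h))
(k(508) - 364551)*(R + 189678) = (2*508*(317 + 508) - 364551)*(8560 + 189678) = (2*508*825 - 364551)*198238 = (838200 - 364551)*198238 = 473649*198238 = 93895230462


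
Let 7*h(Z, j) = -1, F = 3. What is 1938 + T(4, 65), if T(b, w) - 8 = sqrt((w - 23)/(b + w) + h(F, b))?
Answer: 1946 + 5*sqrt(483)/161 ≈ 1946.7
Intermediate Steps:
h(Z, j) = -1/7 (h(Z, j) = (1/7)*(-1) = -1/7)
T(b, w) = 8 + sqrt(-1/7 + (-23 + w)/(b + w)) (T(b, w) = 8 + sqrt((w - 23)/(b + w) - 1/7) = 8 + sqrt((-23 + w)/(b + w) - 1/7) = 8 + sqrt(-1/7 + (-23 + w)/(b + w)))
1938 + T(4, 65) = 1938 + (8 + sqrt(7)*sqrt((-161 - 1*4 + 6*65)/(4 + 65))/7) = 1938 + (8 + sqrt(7)*sqrt((-161 - 4 + 390)/69)/7) = 1938 + (8 + sqrt(7)*sqrt((1/69)*225)/7) = 1938 + (8 + sqrt(7)*sqrt(75/23)/7) = 1938 + (8 + sqrt(7)*(5*sqrt(69)/23)/7) = 1938 + (8 + 5*sqrt(483)/161) = 1946 + 5*sqrt(483)/161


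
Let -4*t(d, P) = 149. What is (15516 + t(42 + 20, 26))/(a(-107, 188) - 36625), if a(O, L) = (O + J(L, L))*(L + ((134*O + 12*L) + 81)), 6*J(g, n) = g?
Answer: 185745/10286704 ≈ 0.018057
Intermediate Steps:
J(g, n) = g/6
t(d, P) = -149/4 (t(d, P) = -¼*149 = -149/4)
a(O, L) = (O + L/6)*(81 + 13*L + 134*O) (a(O, L) = (O + L/6)*(L + ((134*O + 12*L) + 81)) = (O + L/6)*(L + ((12*L + 134*O) + 81)) = (O + L/6)*(L + (81 + 12*L + 134*O)) = (O + L/6)*(81 + 13*L + 134*O))
(15516 + t(42 + 20, 26))/(a(-107, 188) - 36625) = (15516 - 149/4)/((81*(-107) + 134*(-107)² + (13/6)*188² + (27/2)*188 + (106/3)*188*(-107)) - 36625) = 61915/(4*((-8667 + 134*11449 + (13/6)*35344 + 2538 - 2132296/3) - 36625)) = 61915/(4*((-8667 + 1534166 + 229736/3 + 2538 - 2132296/3) - 36625)) = 61915/(4*(2681551/3 - 36625)) = 61915/(4*(2571676/3)) = (61915/4)*(3/2571676) = 185745/10286704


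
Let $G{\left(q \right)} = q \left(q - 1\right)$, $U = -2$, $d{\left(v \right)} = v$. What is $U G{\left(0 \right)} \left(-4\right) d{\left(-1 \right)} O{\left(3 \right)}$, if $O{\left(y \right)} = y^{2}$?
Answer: $0$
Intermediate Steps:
$G{\left(q \right)} = q \left(-1 + q\right)$
$U G{\left(0 \right)} \left(-4\right) d{\left(-1 \right)} O{\left(3 \right)} = - 2 \cdot 0 \left(-1 + 0\right) \left(-4\right) \left(-1\right) 3^{2} = - 2 \cdot 0 \left(-1\right) \left(-4\right) \left(-1\right) 9 = \left(-2\right) 0 \left(-4\right) \left(-1\right) 9 = 0 \left(-4\right) \left(-1\right) 9 = 0 \left(-1\right) 9 = 0 \cdot 9 = 0$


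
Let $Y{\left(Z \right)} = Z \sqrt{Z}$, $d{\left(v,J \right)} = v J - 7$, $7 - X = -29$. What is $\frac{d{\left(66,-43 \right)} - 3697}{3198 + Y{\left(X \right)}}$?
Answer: $- \frac{3271}{1707} \approx -1.9162$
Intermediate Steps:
$X = 36$ ($X = 7 - -29 = 7 + 29 = 36$)
$d{\left(v,J \right)} = -7 + J v$ ($d{\left(v,J \right)} = J v - 7 = -7 + J v$)
$Y{\left(Z \right)} = Z^{\frac{3}{2}}$
$\frac{d{\left(66,-43 \right)} - 3697}{3198 + Y{\left(X \right)}} = \frac{\left(-7 - 2838\right) - 3697}{3198 + 36^{\frac{3}{2}}} = \frac{\left(-7 - 2838\right) - 3697}{3198 + 216} = \frac{-2845 - 3697}{3414} = \left(-6542\right) \frac{1}{3414} = - \frac{3271}{1707}$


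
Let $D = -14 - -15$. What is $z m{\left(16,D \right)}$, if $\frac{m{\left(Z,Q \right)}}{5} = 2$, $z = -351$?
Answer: $-3510$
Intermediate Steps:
$D = 1$ ($D = -14 + 15 = 1$)
$m{\left(Z,Q \right)} = 10$ ($m{\left(Z,Q \right)} = 5 \cdot 2 = 10$)
$z m{\left(16,D \right)} = \left(-351\right) 10 = -3510$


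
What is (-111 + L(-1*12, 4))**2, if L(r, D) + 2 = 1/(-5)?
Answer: 320356/25 ≈ 12814.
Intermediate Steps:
L(r, D) = -11/5 (L(r, D) = -2 + 1/(-5) = -2 - 1/5 = -11/5)
(-111 + L(-1*12, 4))**2 = (-111 - 11/5)**2 = (-566/5)**2 = 320356/25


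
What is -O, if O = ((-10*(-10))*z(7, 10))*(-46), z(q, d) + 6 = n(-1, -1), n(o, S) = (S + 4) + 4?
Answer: 4600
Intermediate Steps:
n(o, S) = 8 + S (n(o, S) = (4 + S) + 4 = 8 + S)
z(q, d) = 1 (z(q, d) = -6 + (8 - 1) = -6 + 7 = 1)
O = -4600 (O = (-10*(-10)*1)*(-46) = (100*1)*(-46) = 100*(-46) = -4600)
-O = -1*(-4600) = 4600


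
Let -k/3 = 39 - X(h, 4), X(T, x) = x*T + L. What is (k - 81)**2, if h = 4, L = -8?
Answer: 30276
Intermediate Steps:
X(T, x) = -8 + T*x (X(T, x) = x*T - 8 = T*x - 8 = -8 + T*x)
k = -93 (k = -3*(39 - (-8 + 4*4)) = -3*(39 - (-8 + 16)) = -3*(39 - 1*8) = -3*(39 - 8) = -3*31 = -93)
(k - 81)**2 = (-93 - 81)**2 = (-174)**2 = 30276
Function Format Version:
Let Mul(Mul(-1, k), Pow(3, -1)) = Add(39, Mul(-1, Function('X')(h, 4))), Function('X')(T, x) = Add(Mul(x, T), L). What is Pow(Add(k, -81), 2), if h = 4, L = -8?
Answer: 30276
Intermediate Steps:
Function('X')(T, x) = Add(-8, Mul(T, x)) (Function('X')(T, x) = Add(Mul(x, T), -8) = Add(Mul(T, x), -8) = Add(-8, Mul(T, x)))
k = -93 (k = Mul(-3, Add(39, Mul(-1, Add(-8, Mul(4, 4))))) = Mul(-3, Add(39, Mul(-1, Add(-8, 16)))) = Mul(-3, Add(39, Mul(-1, 8))) = Mul(-3, Add(39, -8)) = Mul(-3, 31) = -93)
Pow(Add(k, -81), 2) = Pow(Add(-93, -81), 2) = Pow(-174, 2) = 30276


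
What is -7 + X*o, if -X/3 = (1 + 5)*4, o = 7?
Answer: -511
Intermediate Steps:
X = -72 (X = -3*(1 + 5)*4 = -18*4 = -3*24 = -72)
-7 + X*o = -7 - 72*7 = -7 - 504 = -511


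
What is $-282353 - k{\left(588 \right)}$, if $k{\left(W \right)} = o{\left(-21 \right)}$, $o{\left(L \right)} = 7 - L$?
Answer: $-282381$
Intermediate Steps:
$k{\left(W \right)} = 28$ ($k{\left(W \right)} = 7 - -21 = 7 + 21 = 28$)
$-282353 - k{\left(588 \right)} = -282353 - 28 = -282381$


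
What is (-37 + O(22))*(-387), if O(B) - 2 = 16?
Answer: 7353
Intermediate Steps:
O(B) = 18 (O(B) = 2 + 16 = 18)
(-37 + O(22))*(-387) = (-37 + 18)*(-387) = -19*(-387) = 7353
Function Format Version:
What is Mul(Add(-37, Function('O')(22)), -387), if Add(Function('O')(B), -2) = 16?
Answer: 7353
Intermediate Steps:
Function('O')(B) = 18 (Function('O')(B) = Add(2, 16) = 18)
Mul(Add(-37, Function('O')(22)), -387) = Mul(Add(-37, 18), -387) = Mul(-19, -387) = 7353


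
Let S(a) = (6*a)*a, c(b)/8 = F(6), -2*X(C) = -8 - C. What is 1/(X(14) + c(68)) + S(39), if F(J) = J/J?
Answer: 173395/19 ≈ 9126.0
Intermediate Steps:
X(C) = 4 + C/2 (X(C) = -(-8 - C)/2 = 4 + C/2)
F(J) = 1
c(b) = 8 (c(b) = 8*1 = 8)
S(a) = 6*a²
1/(X(14) + c(68)) + S(39) = 1/((4 + (½)*14) + 8) + 6*39² = 1/((4 + 7) + 8) + 6*1521 = 1/(11 + 8) + 9126 = 1/19 + 9126 = 173395/19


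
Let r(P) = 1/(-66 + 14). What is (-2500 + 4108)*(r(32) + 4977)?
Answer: 104038806/13 ≈ 8.0030e+6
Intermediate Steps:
r(P) = -1/52 (r(P) = 1/(-52) = -1/52)
(-2500 + 4108)*(r(32) + 4977) = (-2500 + 4108)*(-1/52 + 4977) = 1608*(258803/52) = 104038806/13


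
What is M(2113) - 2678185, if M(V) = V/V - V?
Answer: -2680297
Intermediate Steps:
M(V) = 1 - V
M(2113) - 2678185 = (1 - 1*2113) - 2678185 = (1 - 2113) - 2678185 = -2112 - 2678185 = -2680297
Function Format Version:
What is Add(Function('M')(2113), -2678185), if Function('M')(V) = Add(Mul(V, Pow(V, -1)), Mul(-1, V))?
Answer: -2680297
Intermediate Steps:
Function('M')(V) = Add(1, Mul(-1, V))
Add(Function('M')(2113), -2678185) = Add(Add(1, Mul(-1, 2113)), -2678185) = Add(Add(1, -2113), -2678185) = Add(-2112, -2678185) = -2680297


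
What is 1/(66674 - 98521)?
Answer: -1/31847 ≈ -3.1400e-5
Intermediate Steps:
1/(66674 - 98521) = 1/(-31847) = -1/31847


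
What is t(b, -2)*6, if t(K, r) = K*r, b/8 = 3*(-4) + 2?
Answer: 960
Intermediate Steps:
b = -80 (b = 8*(3*(-4) + 2) = 8*(-12 + 2) = 8*(-10) = -80)
t(b, -2)*6 = -80*(-2)*6 = 160*6 = 960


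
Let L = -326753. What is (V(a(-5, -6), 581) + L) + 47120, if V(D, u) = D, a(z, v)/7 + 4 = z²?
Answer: -279486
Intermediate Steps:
a(z, v) = -28 + 7*z²
(V(a(-5, -6), 581) + L) + 47120 = ((-28 + 7*(-5)²) - 326753) + 47120 = ((-28 + 7*25) - 326753) + 47120 = ((-28 + 175) - 326753) + 47120 = (147 - 326753) + 47120 = -326606 + 47120 = -279486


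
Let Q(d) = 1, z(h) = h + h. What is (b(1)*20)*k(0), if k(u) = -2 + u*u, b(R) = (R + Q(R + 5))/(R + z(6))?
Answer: -80/13 ≈ -6.1538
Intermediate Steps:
z(h) = 2*h
b(R) = (1 + R)/(12 + R) (b(R) = (R + 1)/(R + 2*6) = (1 + R)/(R + 12) = (1 + R)/(12 + R))
k(u) = -2 + u²
(b(1)*20)*k(0) = (((1 + 1)/(12 + 1))*20)*(-2 + 0²) = ((2/13)*20)*(-2 + 0) = (((1/13)*2)*20)*(-2) = ((2/13)*20)*(-2) = (40/13)*(-2) = -80/13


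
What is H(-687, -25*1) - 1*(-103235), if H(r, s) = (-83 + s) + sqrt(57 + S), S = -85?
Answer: 103127 + 2*I*sqrt(7) ≈ 1.0313e+5 + 5.2915*I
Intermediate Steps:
H(r, s) = -83 + s + 2*I*sqrt(7) (H(r, s) = (-83 + s) + sqrt(57 - 85) = (-83 + s) + sqrt(-28) = (-83 + s) + 2*I*sqrt(7) = -83 + s + 2*I*sqrt(7))
H(-687, -25*1) - 1*(-103235) = (-83 - 25*1 + 2*I*sqrt(7)) - 1*(-103235) = (-83 - 25 + 2*I*sqrt(7)) + 103235 = (-108 + 2*I*sqrt(7)) + 103235 = 103127 + 2*I*sqrt(7)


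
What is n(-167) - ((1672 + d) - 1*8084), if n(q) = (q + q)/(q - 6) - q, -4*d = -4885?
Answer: 3708899/692 ≈ 5359.7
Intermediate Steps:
d = 4885/4 (d = -¼*(-4885) = 4885/4 ≈ 1221.3)
n(q) = -q + 2*q/(-6 + q) (n(q) = (2*q)/(-6 + q) - q = 2*q/(-6 + q) - q = -q + 2*q/(-6 + q))
n(-167) - ((1672 + d) - 1*8084) = -167*(8 - 1*(-167))/(-6 - 167) - ((1672 + 4885/4) - 1*8084) = -167*(8 + 167)/(-173) - (11573/4 - 8084) = -167*(-1/173)*175 - 1*(-20763/4) = 29225/173 + 20763/4 = 3708899/692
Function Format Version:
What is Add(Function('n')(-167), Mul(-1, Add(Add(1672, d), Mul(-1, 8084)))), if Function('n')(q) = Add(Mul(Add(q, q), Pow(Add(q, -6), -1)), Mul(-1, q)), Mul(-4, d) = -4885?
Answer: Rational(3708899, 692) ≈ 5359.7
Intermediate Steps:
d = Rational(4885, 4) (d = Mul(Rational(-1, 4), -4885) = Rational(4885, 4) ≈ 1221.3)
Function('n')(q) = Add(Mul(-1, q), Mul(2, q, Pow(Add(-6, q), -1))) (Function('n')(q) = Add(Mul(Mul(2, q), Pow(Add(-6, q), -1)), Mul(-1, q)) = Add(Mul(2, q, Pow(Add(-6, q), -1)), Mul(-1, q)) = Add(Mul(-1, q), Mul(2, q, Pow(Add(-6, q), -1))))
Add(Function('n')(-167), Mul(-1, Add(Add(1672, d), Mul(-1, 8084)))) = Add(Mul(-167, Pow(Add(-6, -167), -1), Add(8, Mul(-1, -167))), Mul(-1, Add(Add(1672, Rational(4885, 4)), Mul(-1, 8084)))) = Add(Mul(-167, Pow(-173, -1), Add(8, 167)), Mul(-1, Add(Rational(11573, 4), -8084))) = Add(Mul(-167, Rational(-1, 173), 175), Mul(-1, Rational(-20763, 4))) = Add(Rational(29225, 173), Rational(20763, 4)) = Rational(3708899, 692)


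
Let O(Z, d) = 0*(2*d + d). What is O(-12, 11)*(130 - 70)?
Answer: 0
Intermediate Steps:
O(Z, d) = 0 (O(Z, d) = 0*(3*d) = 0)
O(-12, 11)*(130 - 70) = 0*(130 - 70) = 0*60 = 0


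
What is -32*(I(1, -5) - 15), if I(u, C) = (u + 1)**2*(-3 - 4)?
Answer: 1376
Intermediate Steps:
I(u, C) = -7*(1 + u)**2 (I(u, C) = (1 + u)**2*(-7) = -7*(1 + u)**2)
-32*(I(1, -5) - 15) = -32*(-7*(1 + 1)**2 - 15) = -32*(-7*2**2 - 15) = -32*(-7*4 - 15) = -32*(-28 - 15) = -32*(-43) = 1376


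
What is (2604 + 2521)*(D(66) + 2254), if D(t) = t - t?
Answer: 11551750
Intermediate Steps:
D(t) = 0
(2604 + 2521)*(D(66) + 2254) = (2604 + 2521)*(0 + 2254) = 5125*2254 = 11551750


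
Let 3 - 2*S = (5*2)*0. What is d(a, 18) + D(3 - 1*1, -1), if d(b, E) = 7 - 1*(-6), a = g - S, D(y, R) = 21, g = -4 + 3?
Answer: 34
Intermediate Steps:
g = -1
S = 3/2 (S = 3/2 - 5*2*0/2 = 3/2 - 5*0 = 3/2 - 1/2*0 = 3/2 + 0 = 3/2 ≈ 1.5000)
a = -5/2 (a = -1 - 1*3/2 = -1 - 3/2 = -5/2 ≈ -2.5000)
d(b, E) = 13 (d(b, E) = 7 + 6 = 13)
d(a, 18) + D(3 - 1*1, -1) = 13 + 21 = 34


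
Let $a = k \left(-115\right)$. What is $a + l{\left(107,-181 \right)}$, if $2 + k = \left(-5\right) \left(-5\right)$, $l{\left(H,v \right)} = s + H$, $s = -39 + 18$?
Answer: $-2559$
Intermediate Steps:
$s = -21$
$l{\left(H,v \right)} = -21 + H$
$k = 23$ ($k = -2 - -25 = -2 + 25 = 23$)
$a = -2645$ ($a = 23 \left(-115\right) = -2645$)
$a + l{\left(107,-181 \right)} = -2645 + \left(-21 + 107\right) = -2645 + 86 = -2559$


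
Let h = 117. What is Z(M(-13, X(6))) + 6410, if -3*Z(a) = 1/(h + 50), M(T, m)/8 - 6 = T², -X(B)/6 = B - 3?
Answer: 3211409/501 ≈ 6410.0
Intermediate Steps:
X(B) = 18 - 6*B (X(B) = -6*(B - 3) = -6*(-3 + B) = 18 - 6*B)
M(T, m) = 48 + 8*T²
Z(a) = -1/501 (Z(a) = -1/(3*(117 + 50)) = -⅓/167 = -⅓*1/167 = -1/501)
Z(M(-13, X(6))) + 6410 = -1/501 + 6410 = 3211409/501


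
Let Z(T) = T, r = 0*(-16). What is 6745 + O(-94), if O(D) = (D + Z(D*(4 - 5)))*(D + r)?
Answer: 6745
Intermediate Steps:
r = 0
O(D) = 0 (O(D) = (D + D*(4 - 5))*(D + 0) = (D + D*(-1))*D = (D - D)*D = 0*D = 0)
6745 + O(-94) = 6745 + 0 = 6745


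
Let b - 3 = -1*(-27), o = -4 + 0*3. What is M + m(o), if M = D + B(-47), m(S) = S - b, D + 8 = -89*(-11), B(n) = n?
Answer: 890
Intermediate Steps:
o = -4 (o = -4 + 0 = -4)
b = 30 (b = 3 - 1*(-27) = 3 + 27 = 30)
D = 971 (D = -8 - 89*(-11) = -8 + 979 = 971)
m(S) = -30 + S (m(S) = S - 1*30 = S - 30 = -30 + S)
M = 924 (M = 971 - 47 = 924)
M + m(o) = 924 + (-30 - 4) = 924 - 34 = 890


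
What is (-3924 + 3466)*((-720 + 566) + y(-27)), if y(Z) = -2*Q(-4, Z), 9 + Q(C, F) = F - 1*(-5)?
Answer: 42136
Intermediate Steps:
Q(C, F) = -4 + F (Q(C, F) = -9 + (F - 1*(-5)) = -9 + (F + 5) = -9 + (5 + F) = -4 + F)
y(Z) = 8 - 2*Z (y(Z) = -2*(-4 + Z) = 8 - 2*Z)
(-3924 + 3466)*((-720 + 566) + y(-27)) = (-3924 + 3466)*((-720 + 566) + (8 - 2*(-27))) = -458*(-154 + (8 + 54)) = -458*(-154 + 62) = -458*(-92) = 42136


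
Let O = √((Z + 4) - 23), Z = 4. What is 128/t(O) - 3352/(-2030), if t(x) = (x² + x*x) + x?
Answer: -157604/61915 - 128*I*√15/915 ≈ -2.5455 - 0.54179*I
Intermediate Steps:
O = I*√15 (O = √((4 + 4) - 23) = √(8 - 23) = √(-15) = I*√15 ≈ 3.873*I)
t(x) = x + 2*x² (t(x) = (x² + x²) + x = 2*x² + x = x + 2*x²)
128/t(O) - 3352/(-2030) = 128/(((I*√15)*(1 + 2*(I*√15)))) - 3352/(-2030) = 128/(((I*√15)*(1 + 2*I*√15))) - 3352*(-1/2030) = 128/((I*√15*(1 + 2*I*√15))) + 1676/1015 = 128*(-I*√15/(15*(1 + 2*I*√15))) + 1676/1015 = -128*I*√15/(15*(1 + 2*I*√15)) + 1676/1015 = 1676/1015 - 128*I*√15/(15*(1 + 2*I*√15))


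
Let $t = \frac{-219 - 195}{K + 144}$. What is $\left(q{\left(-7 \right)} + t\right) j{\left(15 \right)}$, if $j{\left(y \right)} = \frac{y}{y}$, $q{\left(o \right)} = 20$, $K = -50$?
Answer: $\frac{733}{47} \approx 15.596$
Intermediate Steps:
$j{\left(y \right)} = 1$
$t = - \frac{207}{47}$ ($t = \frac{-219 - 195}{-50 + 144} = - \frac{414}{94} = \left(-414\right) \frac{1}{94} = - \frac{207}{47} \approx -4.4043$)
$\left(q{\left(-7 \right)} + t\right) j{\left(15 \right)} = \left(20 - \frac{207}{47}\right) 1 = \frac{733}{47} \cdot 1 = \frac{733}{47}$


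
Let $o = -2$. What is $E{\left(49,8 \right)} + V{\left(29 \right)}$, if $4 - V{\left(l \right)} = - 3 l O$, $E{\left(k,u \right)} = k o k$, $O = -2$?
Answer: $-4972$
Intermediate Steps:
$E{\left(k,u \right)} = - 2 k^{2}$ ($E{\left(k,u \right)} = k \left(-2\right) k = - 2 k k = - 2 k^{2}$)
$V{\left(l \right)} = 4 - 6 l$ ($V{\left(l \right)} = 4 - - 3 l \left(-2\right) = 4 - 6 l$)
$E{\left(49,8 \right)} + V{\left(29 \right)} = - 2 \cdot 49^{2} + \left(4 - 174\right) = \left(-2\right) 2401 + \left(4 - 174\right) = -4802 - 170 = -4972$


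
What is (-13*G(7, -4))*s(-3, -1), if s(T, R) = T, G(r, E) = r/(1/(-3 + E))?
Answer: -1911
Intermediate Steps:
G(r, E) = r*(-3 + E)
(-13*G(7, -4))*s(-3, -1) = -91*(-3 - 4)*(-3) = -91*(-7)*(-3) = -13*(-49)*(-3) = 637*(-3) = -1911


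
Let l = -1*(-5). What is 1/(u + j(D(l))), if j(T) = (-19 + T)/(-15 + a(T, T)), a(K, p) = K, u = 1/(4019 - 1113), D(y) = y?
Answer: 14530/20347 ≈ 0.71411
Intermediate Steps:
l = 5
u = 1/2906 ≈ 0.00034412
j(T) = (-19 + T)/(-15 + T)
1/(u + j(D(l))) = 1/(1/2906 + (-19 + 5)/(-15 + 5)) = 1/(1/2906 - 14/(-10)) = 1/(1/2906 - 1/10*(-14)) = 1/(1/2906 + 7/5) = 1/(20347/14530) = 14530/20347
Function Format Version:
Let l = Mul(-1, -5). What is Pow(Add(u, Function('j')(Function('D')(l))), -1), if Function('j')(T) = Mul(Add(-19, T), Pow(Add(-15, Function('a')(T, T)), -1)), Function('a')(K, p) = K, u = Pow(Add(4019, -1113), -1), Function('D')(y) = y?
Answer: Rational(14530, 20347) ≈ 0.71411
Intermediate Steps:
l = 5
u = Rational(1, 2906) (u = Pow(2906, -1) = Rational(1, 2906) ≈ 0.00034412)
Function('j')(T) = Mul(Pow(Add(-15, T), -1), Add(-19, T)) (Function('j')(T) = Mul(Add(-19, T), Pow(Add(-15, T), -1)) = Mul(Pow(Add(-15, T), -1), Add(-19, T)))
Pow(Add(u, Function('j')(Function('D')(l))), -1) = Pow(Add(Rational(1, 2906), Mul(Pow(Add(-15, 5), -1), Add(-19, 5))), -1) = Pow(Add(Rational(1, 2906), Mul(Pow(-10, -1), -14)), -1) = Pow(Add(Rational(1, 2906), Mul(Rational(-1, 10), -14)), -1) = Pow(Add(Rational(1, 2906), Rational(7, 5)), -1) = Pow(Rational(20347, 14530), -1) = Rational(14530, 20347)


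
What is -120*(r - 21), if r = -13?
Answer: 4080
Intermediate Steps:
-120*(r - 21) = -120*(-13 - 21) = -120*(-34) = 4080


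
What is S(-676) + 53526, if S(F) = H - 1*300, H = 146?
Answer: 53372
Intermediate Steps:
S(F) = -154 (S(F) = 146 - 1*300 = 146 - 300 = -154)
S(-676) + 53526 = -154 + 53526 = 53372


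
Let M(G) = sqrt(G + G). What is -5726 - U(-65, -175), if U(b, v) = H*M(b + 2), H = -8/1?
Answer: -5726 + 24*I*sqrt(14) ≈ -5726.0 + 89.8*I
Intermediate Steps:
M(G) = sqrt(2)*sqrt(G) (M(G) = sqrt(2*G) = sqrt(2)*sqrt(G))
H = -8 (H = -8*1 = -8)
U(b, v) = -8*sqrt(2)*sqrt(2 + b) (U(b, v) = -8*sqrt(2)*sqrt(b + 2) = -8*sqrt(2)*sqrt(2 + b))
-5726 - U(-65, -175) = -5726 - (-8)*sqrt(4 + 2*(-65)) = -5726 - (-8)*sqrt(4 - 130) = -5726 - (-8)*sqrt(-126) = -5726 - (-8)*3*I*sqrt(14) = -5726 - (-24)*I*sqrt(14) = -5726 + 24*I*sqrt(14)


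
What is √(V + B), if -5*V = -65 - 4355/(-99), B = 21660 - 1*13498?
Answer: √8892994/33 ≈ 90.367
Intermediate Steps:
B = 8162 (B = 21660 - 13498 = 8162)
V = 416/99 (V = -(-65 - 4355/(-99))/5 = -(-65 - 4355*(-1)/99)/5 = -(-65 - 65*(-67/99))/5 = -(-65 + 4355/99)/5 = -⅕*(-2080/99) = 416/99 ≈ 4.2020)
√(V + B) = √(416/99 + 8162) = √(808454/99) = √8892994/33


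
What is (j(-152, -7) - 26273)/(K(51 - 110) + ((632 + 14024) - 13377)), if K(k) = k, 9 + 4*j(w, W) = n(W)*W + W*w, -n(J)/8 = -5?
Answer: -104317/4880 ≈ -21.376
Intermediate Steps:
n(J) = 40 (n(J) = -8*(-5) = 40)
j(w, W) = -9/4 + 10*W + W*w/4 (j(w, W) = -9/4 + (40*W + W*w)/4 = -9/4 + (10*W + W*w/4) = -9/4 + 10*W + W*w/4)
(j(-152, -7) - 26273)/(K(51 - 110) + ((632 + 14024) - 13377)) = ((-9/4 + 10*(-7) + (¼)*(-7)*(-152)) - 26273)/((51 - 110) + ((632 + 14024) - 13377)) = ((-9/4 - 70 + 266) - 26273)/(-59 + (14656 - 13377)) = (775/4 - 26273)/(-59 + 1279) = -104317/4/1220 = -104317/4*1/1220 = -104317/4880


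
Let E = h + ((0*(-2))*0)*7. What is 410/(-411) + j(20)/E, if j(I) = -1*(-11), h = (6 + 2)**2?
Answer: -21719/26304 ≈ -0.82569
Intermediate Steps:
h = 64 (h = 8**2 = 64)
j(I) = 11
E = 64 (E = 64 + ((0*(-2))*0)*7 = 64 + (0*0)*7 = 64 + 0*7 = 64 + 0 = 64)
410/(-411) + j(20)/E = 410/(-411) + 11/64 = 410*(-1/411) + 11*(1/64) = -410/411 + 11/64 = -21719/26304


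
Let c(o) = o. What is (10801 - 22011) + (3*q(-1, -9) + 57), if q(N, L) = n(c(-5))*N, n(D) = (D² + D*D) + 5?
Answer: -11318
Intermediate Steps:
n(D) = 5 + 2*D² (n(D) = (D² + D²) + 5 = 2*D² + 5 = 5 + 2*D²)
q(N, L) = 55*N (q(N, L) = (5 + 2*(-5)²)*N = (5 + 2*25)*N = (5 + 50)*N = 55*N)
(10801 - 22011) + (3*q(-1, -9) + 57) = (10801 - 22011) + (3*(55*(-1)) + 57) = -11210 + (3*(-55) + 57) = -11210 + (-165 + 57) = -11210 - 108 = -11318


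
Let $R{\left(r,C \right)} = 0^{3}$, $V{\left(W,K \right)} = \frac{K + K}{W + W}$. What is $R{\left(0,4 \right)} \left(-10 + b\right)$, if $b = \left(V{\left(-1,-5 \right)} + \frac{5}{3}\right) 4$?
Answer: $0$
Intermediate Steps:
$V{\left(W,K \right)} = \frac{K}{W}$ ($V{\left(W,K \right)} = \frac{2 K}{2 W} = 2 K \frac{1}{2 W} = \frac{K}{W}$)
$R{\left(r,C \right)} = 0$
$b = \frac{80}{3}$ ($b = \left(- \frac{5}{-1} + \frac{5}{3}\right) 4 = \left(\left(-5\right) \left(-1\right) + 5 \cdot \frac{1}{3}\right) 4 = \left(5 + \frac{5}{3}\right) 4 = \frac{20}{3} \cdot 4 = \frac{80}{3} \approx 26.667$)
$R{\left(0,4 \right)} \left(-10 + b\right) = 0 \left(-10 + \frac{80}{3}\right) = 0 \cdot \frac{50}{3} = 0$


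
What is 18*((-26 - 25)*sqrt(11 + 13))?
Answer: -1836*sqrt(6) ≈ -4497.3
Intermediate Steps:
18*((-26 - 25)*sqrt(11 + 13)) = 18*(-102*sqrt(6)) = -1836*sqrt(6)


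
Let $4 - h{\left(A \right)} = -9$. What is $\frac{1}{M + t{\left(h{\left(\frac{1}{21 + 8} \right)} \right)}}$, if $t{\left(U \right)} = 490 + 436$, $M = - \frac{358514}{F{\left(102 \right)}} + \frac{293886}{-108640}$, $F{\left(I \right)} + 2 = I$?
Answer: $- \frac{271600}{722957139} \approx -0.00037568$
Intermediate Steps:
$F{\left(I \right)} = -2 + I$
$h{\left(A \right)} = 13$ ($h{\left(A \right)} = 4 - -9 = 4 + 9 = 13$)
$M = - \frac{974458739}{271600}$ ($M = - \frac{358514}{-2 + 102} + \frac{293886}{-108640} = - \frac{358514}{100} + 293886 \left(- \frac{1}{108640}\right) = \left(-358514\right) \frac{1}{100} - \frac{146943}{54320} = - \frac{179257}{50} - \frac{146943}{54320} = - \frac{974458739}{271600} \approx -3587.8$)
$t{\left(U \right)} = 926$
$\frac{1}{M + t{\left(h{\left(\frac{1}{21 + 8} \right)} \right)}} = \frac{1}{- \frac{974458739}{271600} + 926} = \frac{1}{- \frac{722957139}{271600}} = - \frac{271600}{722957139}$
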